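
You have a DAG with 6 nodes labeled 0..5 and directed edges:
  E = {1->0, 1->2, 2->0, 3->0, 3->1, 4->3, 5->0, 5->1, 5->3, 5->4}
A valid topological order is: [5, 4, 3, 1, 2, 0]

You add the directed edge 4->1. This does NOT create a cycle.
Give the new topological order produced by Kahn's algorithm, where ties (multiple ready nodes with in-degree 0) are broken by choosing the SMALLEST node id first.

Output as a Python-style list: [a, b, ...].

Answer: [5, 4, 3, 1, 2, 0]

Derivation:
Old toposort: [5, 4, 3, 1, 2, 0]
Added edge: 4->1
Position of 4 (1) < position of 1 (3). Old order still valid.
Run Kahn's algorithm (break ties by smallest node id):
  initial in-degrees: [4, 3, 1, 2, 1, 0]
  ready (indeg=0): [5]
  pop 5: indeg[0]->3; indeg[1]->2; indeg[3]->1; indeg[4]->0 | ready=[4] | order so far=[5]
  pop 4: indeg[1]->1; indeg[3]->0 | ready=[3] | order so far=[5, 4]
  pop 3: indeg[0]->2; indeg[1]->0 | ready=[1] | order so far=[5, 4, 3]
  pop 1: indeg[0]->1; indeg[2]->0 | ready=[2] | order so far=[5, 4, 3, 1]
  pop 2: indeg[0]->0 | ready=[0] | order so far=[5, 4, 3, 1, 2]
  pop 0: no out-edges | ready=[] | order so far=[5, 4, 3, 1, 2, 0]
  Result: [5, 4, 3, 1, 2, 0]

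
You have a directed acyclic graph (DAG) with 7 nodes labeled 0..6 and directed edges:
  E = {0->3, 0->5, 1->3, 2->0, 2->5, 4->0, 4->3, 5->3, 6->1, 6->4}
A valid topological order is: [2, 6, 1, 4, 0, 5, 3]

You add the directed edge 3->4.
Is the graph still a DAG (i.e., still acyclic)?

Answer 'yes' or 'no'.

Given toposort: [2, 6, 1, 4, 0, 5, 3]
Position of 3: index 6; position of 4: index 3
New edge 3->4: backward (u after v in old order)
Backward edge: old toposort is now invalid. Check if this creates a cycle.
Does 4 already reach 3? Reachable from 4: [0, 3, 4, 5]. YES -> cycle!
Still a DAG? no

Answer: no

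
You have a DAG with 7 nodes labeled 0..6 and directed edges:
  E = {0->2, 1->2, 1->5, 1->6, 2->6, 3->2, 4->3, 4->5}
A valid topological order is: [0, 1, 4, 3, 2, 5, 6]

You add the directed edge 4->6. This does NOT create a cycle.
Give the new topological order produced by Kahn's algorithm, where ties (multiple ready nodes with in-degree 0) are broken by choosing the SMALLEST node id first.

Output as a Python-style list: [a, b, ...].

Answer: [0, 1, 4, 3, 2, 5, 6]

Derivation:
Old toposort: [0, 1, 4, 3, 2, 5, 6]
Added edge: 4->6
Position of 4 (2) < position of 6 (6). Old order still valid.
Run Kahn's algorithm (break ties by smallest node id):
  initial in-degrees: [0, 0, 3, 1, 0, 2, 3]
  ready (indeg=0): [0, 1, 4]
  pop 0: indeg[2]->2 | ready=[1, 4] | order so far=[0]
  pop 1: indeg[2]->1; indeg[5]->1; indeg[6]->2 | ready=[4] | order so far=[0, 1]
  pop 4: indeg[3]->0; indeg[5]->0; indeg[6]->1 | ready=[3, 5] | order so far=[0, 1, 4]
  pop 3: indeg[2]->0 | ready=[2, 5] | order so far=[0, 1, 4, 3]
  pop 2: indeg[6]->0 | ready=[5, 6] | order so far=[0, 1, 4, 3, 2]
  pop 5: no out-edges | ready=[6] | order so far=[0, 1, 4, 3, 2, 5]
  pop 6: no out-edges | ready=[] | order so far=[0, 1, 4, 3, 2, 5, 6]
  Result: [0, 1, 4, 3, 2, 5, 6]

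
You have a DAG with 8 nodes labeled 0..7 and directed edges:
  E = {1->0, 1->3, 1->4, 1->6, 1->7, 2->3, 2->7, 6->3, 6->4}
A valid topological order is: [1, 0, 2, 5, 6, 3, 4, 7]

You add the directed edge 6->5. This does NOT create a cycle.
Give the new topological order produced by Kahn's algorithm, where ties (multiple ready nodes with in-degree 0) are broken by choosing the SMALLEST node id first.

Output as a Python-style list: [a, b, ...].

Old toposort: [1, 0, 2, 5, 6, 3, 4, 7]
Added edge: 6->5
Position of 6 (4) > position of 5 (3). Must reorder: 6 must now come before 5.
Run Kahn's algorithm (break ties by smallest node id):
  initial in-degrees: [1, 0, 0, 3, 2, 1, 1, 2]
  ready (indeg=0): [1, 2]
  pop 1: indeg[0]->0; indeg[3]->2; indeg[4]->1; indeg[6]->0; indeg[7]->1 | ready=[0, 2, 6] | order so far=[1]
  pop 0: no out-edges | ready=[2, 6] | order so far=[1, 0]
  pop 2: indeg[3]->1; indeg[7]->0 | ready=[6, 7] | order so far=[1, 0, 2]
  pop 6: indeg[3]->0; indeg[4]->0; indeg[5]->0 | ready=[3, 4, 5, 7] | order so far=[1, 0, 2, 6]
  pop 3: no out-edges | ready=[4, 5, 7] | order so far=[1, 0, 2, 6, 3]
  pop 4: no out-edges | ready=[5, 7] | order so far=[1, 0, 2, 6, 3, 4]
  pop 5: no out-edges | ready=[7] | order so far=[1, 0, 2, 6, 3, 4, 5]
  pop 7: no out-edges | ready=[] | order so far=[1, 0, 2, 6, 3, 4, 5, 7]
  Result: [1, 0, 2, 6, 3, 4, 5, 7]

Answer: [1, 0, 2, 6, 3, 4, 5, 7]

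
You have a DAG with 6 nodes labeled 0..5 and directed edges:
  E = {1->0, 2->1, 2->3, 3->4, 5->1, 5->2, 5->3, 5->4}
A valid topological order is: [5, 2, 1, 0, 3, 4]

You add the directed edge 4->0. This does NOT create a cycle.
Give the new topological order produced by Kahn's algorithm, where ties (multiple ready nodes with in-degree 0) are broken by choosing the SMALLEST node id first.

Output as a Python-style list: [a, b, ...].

Answer: [5, 2, 1, 3, 4, 0]

Derivation:
Old toposort: [5, 2, 1, 0, 3, 4]
Added edge: 4->0
Position of 4 (5) > position of 0 (3). Must reorder: 4 must now come before 0.
Run Kahn's algorithm (break ties by smallest node id):
  initial in-degrees: [2, 2, 1, 2, 2, 0]
  ready (indeg=0): [5]
  pop 5: indeg[1]->1; indeg[2]->0; indeg[3]->1; indeg[4]->1 | ready=[2] | order so far=[5]
  pop 2: indeg[1]->0; indeg[3]->0 | ready=[1, 3] | order so far=[5, 2]
  pop 1: indeg[0]->1 | ready=[3] | order so far=[5, 2, 1]
  pop 3: indeg[4]->0 | ready=[4] | order so far=[5, 2, 1, 3]
  pop 4: indeg[0]->0 | ready=[0] | order so far=[5, 2, 1, 3, 4]
  pop 0: no out-edges | ready=[] | order so far=[5, 2, 1, 3, 4, 0]
  Result: [5, 2, 1, 3, 4, 0]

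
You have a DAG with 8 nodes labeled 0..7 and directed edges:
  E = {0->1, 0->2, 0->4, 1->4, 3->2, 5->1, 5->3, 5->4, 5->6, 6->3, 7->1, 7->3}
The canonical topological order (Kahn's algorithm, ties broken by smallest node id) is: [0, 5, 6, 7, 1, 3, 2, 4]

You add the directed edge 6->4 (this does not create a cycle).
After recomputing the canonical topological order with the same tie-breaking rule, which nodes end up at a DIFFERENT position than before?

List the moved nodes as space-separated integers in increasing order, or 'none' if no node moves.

Old toposort: [0, 5, 6, 7, 1, 3, 2, 4]
Added edge 6->4
Recompute Kahn (smallest-id tiebreak):
  initial in-degrees: [0, 3, 2, 3, 4, 0, 1, 0]
  ready (indeg=0): [0, 5, 7]
  pop 0: indeg[1]->2; indeg[2]->1; indeg[4]->3 | ready=[5, 7] | order so far=[0]
  pop 5: indeg[1]->1; indeg[3]->2; indeg[4]->2; indeg[6]->0 | ready=[6, 7] | order so far=[0, 5]
  pop 6: indeg[3]->1; indeg[4]->1 | ready=[7] | order so far=[0, 5, 6]
  pop 7: indeg[1]->0; indeg[3]->0 | ready=[1, 3] | order so far=[0, 5, 6, 7]
  pop 1: indeg[4]->0 | ready=[3, 4] | order so far=[0, 5, 6, 7, 1]
  pop 3: indeg[2]->0 | ready=[2, 4] | order so far=[0, 5, 6, 7, 1, 3]
  pop 2: no out-edges | ready=[4] | order so far=[0, 5, 6, 7, 1, 3, 2]
  pop 4: no out-edges | ready=[] | order so far=[0, 5, 6, 7, 1, 3, 2, 4]
New canonical toposort: [0, 5, 6, 7, 1, 3, 2, 4]
Compare positions:
  Node 0: index 0 -> 0 (same)
  Node 1: index 4 -> 4 (same)
  Node 2: index 6 -> 6 (same)
  Node 3: index 5 -> 5 (same)
  Node 4: index 7 -> 7 (same)
  Node 5: index 1 -> 1 (same)
  Node 6: index 2 -> 2 (same)
  Node 7: index 3 -> 3 (same)
Nodes that changed position: none

Answer: none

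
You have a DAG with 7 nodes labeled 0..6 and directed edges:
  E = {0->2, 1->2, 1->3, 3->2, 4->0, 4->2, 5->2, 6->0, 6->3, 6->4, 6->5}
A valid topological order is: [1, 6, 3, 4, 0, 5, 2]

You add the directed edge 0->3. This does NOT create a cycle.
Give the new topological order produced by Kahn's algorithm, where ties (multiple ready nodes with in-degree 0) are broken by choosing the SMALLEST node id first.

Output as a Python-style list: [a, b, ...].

Old toposort: [1, 6, 3, 4, 0, 5, 2]
Added edge: 0->3
Position of 0 (4) > position of 3 (2). Must reorder: 0 must now come before 3.
Run Kahn's algorithm (break ties by smallest node id):
  initial in-degrees: [2, 0, 5, 3, 1, 1, 0]
  ready (indeg=0): [1, 6]
  pop 1: indeg[2]->4; indeg[3]->2 | ready=[6] | order so far=[1]
  pop 6: indeg[0]->1; indeg[3]->1; indeg[4]->0; indeg[5]->0 | ready=[4, 5] | order so far=[1, 6]
  pop 4: indeg[0]->0; indeg[2]->3 | ready=[0, 5] | order so far=[1, 6, 4]
  pop 0: indeg[2]->2; indeg[3]->0 | ready=[3, 5] | order so far=[1, 6, 4, 0]
  pop 3: indeg[2]->1 | ready=[5] | order so far=[1, 6, 4, 0, 3]
  pop 5: indeg[2]->0 | ready=[2] | order so far=[1, 6, 4, 0, 3, 5]
  pop 2: no out-edges | ready=[] | order so far=[1, 6, 4, 0, 3, 5, 2]
  Result: [1, 6, 4, 0, 3, 5, 2]

Answer: [1, 6, 4, 0, 3, 5, 2]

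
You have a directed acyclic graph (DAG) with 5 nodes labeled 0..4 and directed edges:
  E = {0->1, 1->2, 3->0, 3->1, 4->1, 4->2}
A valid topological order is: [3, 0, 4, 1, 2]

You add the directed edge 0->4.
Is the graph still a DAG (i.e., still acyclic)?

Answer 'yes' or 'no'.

Given toposort: [3, 0, 4, 1, 2]
Position of 0: index 1; position of 4: index 2
New edge 0->4: forward
Forward edge: respects the existing order. Still a DAG, same toposort still valid.
Still a DAG? yes

Answer: yes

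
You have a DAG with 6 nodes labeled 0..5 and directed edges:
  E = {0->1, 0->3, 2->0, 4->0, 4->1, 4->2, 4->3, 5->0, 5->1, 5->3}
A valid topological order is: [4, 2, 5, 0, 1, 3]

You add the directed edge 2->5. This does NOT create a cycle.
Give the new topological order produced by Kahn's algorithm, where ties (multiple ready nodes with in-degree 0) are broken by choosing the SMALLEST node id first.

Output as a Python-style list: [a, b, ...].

Old toposort: [4, 2, 5, 0, 1, 3]
Added edge: 2->5
Position of 2 (1) < position of 5 (2). Old order still valid.
Run Kahn's algorithm (break ties by smallest node id):
  initial in-degrees: [3, 3, 1, 3, 0, 1]
  ready (indeg=0): [4]
  pop 4: indeg[0]->2; indeg[1]->2; indeg[2]->0; indeg[3]->2 | ready=[2] | order so far=[4]
  pop 2: indeg[0]->1; indeg[5]->0 | ready=[5] | order so far=[4, 2]
  pop 5: indeg[0]->0; indeg[1]->1; indeg[3]->1 | ready=[0] | order so far=[4, 2, 5]
  pop 0: indeg[1]->0; indeg[3]->0 | ready=[1, 3] | order so far=[4, 2, 5, 0]
  pop 1: no out-edges | ready=[3] | order so far=[4, 2, 5, 0, 1]
  pop 3: no out-edges | ready=[] | order so far=[4, 2, 5, 0, 1, 3]
  Result: [4, 2, 5, 0, 1, 3]

Answer: [4, 2, 5, 0, 1, 3]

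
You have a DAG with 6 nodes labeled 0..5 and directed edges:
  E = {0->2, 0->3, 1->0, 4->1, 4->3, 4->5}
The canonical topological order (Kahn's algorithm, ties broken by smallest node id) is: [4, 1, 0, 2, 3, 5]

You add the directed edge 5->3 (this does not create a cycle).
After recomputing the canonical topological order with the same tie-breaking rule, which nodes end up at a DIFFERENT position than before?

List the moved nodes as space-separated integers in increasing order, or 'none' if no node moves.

Answer: 3 5

Derivation:
Old toposort: [4, 1, 0, 2, 3, 5]
Added edge 5->3
Recompute Kahn (smallest-id tiebreak):
  initial in-degrees: [1, 1, 1, 3, 0, 1]
  ready (indeg=0): [4]
  pop 4: indeg[1]->0; indeg[3]->2; indeg[5]->0 | ready=[1, 5] | order so far=[4]
  pop 1: indeg[0]->0 | ready=[0, 5] | order so far=[4, 1]
  pop 0: indeg[2]->0; indeg[3]->1 | ready=[2, 5] | order so far=[4, 1, 0]
  pop 2: no out-edges | ready=[5] | order so far=[4, 1, 0, 2]
  pop 5: indeg[3]->0 | ready=[3] | order so far=[4, 1, 0, 2, 5]
  pop 3: no out-edges | ready=[] | order so far=[4, 1, 0, 2, 5, 3]
New canonical toposort: [4, 1, 0, 2, 5, 3]
Compare positions:
  Node 0: index 2 -> 2 (same)
  Node 1: index 1 -> 1 (same)
  Node 2: index 3 -> 3 (same)
  Node 3: index 4 -> 5 (moved)
  Node 4: index 0 -> 0 (same)
  Node 5: index 5 -> 4 (moved)
Nodes that changed position: 3 5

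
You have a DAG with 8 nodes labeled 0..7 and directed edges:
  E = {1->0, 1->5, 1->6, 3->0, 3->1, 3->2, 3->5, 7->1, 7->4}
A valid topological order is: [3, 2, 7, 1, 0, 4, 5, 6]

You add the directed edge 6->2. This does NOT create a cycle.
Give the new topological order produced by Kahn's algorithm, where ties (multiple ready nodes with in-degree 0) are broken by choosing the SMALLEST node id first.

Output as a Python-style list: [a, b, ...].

Answer: [3, 7, 1, 0, 4, 5, 6, 2]

Derivation:
Old toposort: [3, 2, 7, 1, 0, 4, 5, 6]
Added edge: 6->2
Position of 6 (7) > position of 2 (1). Must reorder: 6 must now come before 2.
Run Kahn's algorithm (break ties by smallest node id):
  initial in-degrees: [2, 2, 2, 0, 1, 2, 1, 0]
  ready (indeg=0): [3, 7]
  pop 3: indeg[0]->1; indeg[1]->1; indeg[2]->1; indeg[5]->1 | ready=[7] | order so far=[3]
  pop 7: indeg[1]->0; indeg[4]->0 | ready=[1, 4] | order so far=[3, 7]
  pop 1: indeg[0]->0; indeg[5]->0; indeg[6]->0 | ready=[0, 4, 5, 6] | order so far=[3, 7, 1]
  pop 0: no out-edges | ready=[4, 5, 6] | order so far=[3, 7, 1, 0]
  pop 4: no out-edges | ready=[5, 6] | order so far=[3, 7, 1, 0, 4]
  pop 5: no out-edges | ready=[6] | order so far=[3, 7, 1, 0, 4, 5]
  pop 6: indeg[2]->0 | ready=[2] | order so far=[3, 7, 1, 0, 4, 5, 6]
  pop 2: no out-edges | ready=[] | order so far=[3, 7, 1, 0, 4, 5, 6, 2]
  Result: [3, 7, 1, 0, 4, 5, 6, 2]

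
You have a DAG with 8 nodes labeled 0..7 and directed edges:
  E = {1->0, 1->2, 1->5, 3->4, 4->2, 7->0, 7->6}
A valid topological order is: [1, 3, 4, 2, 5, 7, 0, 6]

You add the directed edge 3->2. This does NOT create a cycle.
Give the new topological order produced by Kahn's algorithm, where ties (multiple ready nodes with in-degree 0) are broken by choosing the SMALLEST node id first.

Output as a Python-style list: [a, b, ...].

Old toposort: [1, 3, 4, 2, 5, 7, 0, 6]
Added edge: 3->2
Position of 3 (1) < position of 2 (3). Old order still valid.
Run Kahn's algorithm (break ties by smallest node id):
  initial in-degrees: [2, 0, 3, 0, 1, 1, 1, 0]
  ready (indeg=0): [1, 3, 7]
  pop 1: indeg[0]->1; indeg[2]->2; indeg[5]->0 | ready=[3, 5, 7] | order so far=[1]
  pop 3: indeg[2]->1; indeg[4]->0 | ready=[4, 5, 7] | order so far=[1, 3]
  pop 4: indeg[2]->0 | ready=[2, 5, 7] | order so far=[1, 3, 4]
  pop 2: no out-edges | ready=[5, 7] | order so far=[1, 3, 4, 2]
  pop 5: no out-edges | ready=[7] | order so far=[1, 3, 4, 2, 5]
  pop 7: indeg[0]->0; indeg[6]->0 | ready=[0, 6] | order so far=[1, 3, 4, 2, 5, 7]
  pop 0: no out-edges | ready=[6] | order so far=[1, 3, 4, 2, 5, 7, 0]
  pop 6: no out-edges | ready=[] | order so far=[1, 3, 4, 2, 5, 7, 0, 6]
  Result: [1, 3, 4, 2, 5, 7, 0, 6]

Answer: [1, 3, 4, 2, 5, 7, 0, 6]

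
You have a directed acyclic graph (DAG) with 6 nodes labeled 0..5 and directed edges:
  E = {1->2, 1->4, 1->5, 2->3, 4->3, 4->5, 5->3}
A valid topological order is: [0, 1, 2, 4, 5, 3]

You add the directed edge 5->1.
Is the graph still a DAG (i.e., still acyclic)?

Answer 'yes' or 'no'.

Answer: no

Derivation:
Given toposort: [0, 1, 2, 4, 5, 3]
Position of 5: index 4; position of 1: index 1
New edge 5->1: backward (u after v in old order)
Backward edge: old toposort is now invalid. Check if this creates a cycle.
Does 1 already reach 5? Reachable from 1: [1, 2, 3, 4, 5]. YES -> cycle!
Still a DAG? no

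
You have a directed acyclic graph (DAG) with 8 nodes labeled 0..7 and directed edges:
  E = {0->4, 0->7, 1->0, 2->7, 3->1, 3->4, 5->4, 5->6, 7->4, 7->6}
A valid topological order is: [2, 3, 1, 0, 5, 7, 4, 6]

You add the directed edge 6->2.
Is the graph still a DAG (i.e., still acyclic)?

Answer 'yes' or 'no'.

Given toposort: [2, 3, 1, 0, 5, 7, 4, 6]
Position of 6: index 7; position of 2: index 0
New edge 6->2: backward (u after v in old order)
Backward edge: old toposort is now invalid. Check if this creates a cycle.
Does 2 already reach 6? Reachable from 2: [2, 4, 6, 7]. YES -> cycle!
Still a DAG? no

Answer: no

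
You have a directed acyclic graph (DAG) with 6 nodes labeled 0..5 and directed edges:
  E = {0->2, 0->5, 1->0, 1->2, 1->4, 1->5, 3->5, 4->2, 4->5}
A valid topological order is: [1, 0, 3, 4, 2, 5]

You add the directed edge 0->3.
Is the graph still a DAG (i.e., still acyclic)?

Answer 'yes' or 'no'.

Answer: yes

Derivation:
Given toposort: [1, 0, 3, 4, 2, 5]
Position of 0: index 1; position of 3: index 2
New edge 0->3: forward
Forward edge: respects the existing order. Still a DAG, same toposort still valid.
Still a DAG? yes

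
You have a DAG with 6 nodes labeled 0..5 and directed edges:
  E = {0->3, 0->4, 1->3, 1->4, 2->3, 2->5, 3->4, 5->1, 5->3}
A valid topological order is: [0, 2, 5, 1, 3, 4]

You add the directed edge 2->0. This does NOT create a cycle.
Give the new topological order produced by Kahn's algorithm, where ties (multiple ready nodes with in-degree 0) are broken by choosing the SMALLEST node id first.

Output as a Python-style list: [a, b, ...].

Answer: [2, 0, 5, 1, 3, 4]

Derivation:
Old toposort: [0, 2, 5, 1, 3, 4]
Added edge: 2->0
Position of 2 (1) > position of 0 (0). Must reorder: 2 must now come before 0.
Run Kahn's algorithm (break ties by smallest node id):
  initial in-degrees: [1, 1, 0, 4, 3, 1]
  ready (indeg=0): [2]
  pop 2: indeg[0]->0; indeg[3]->3; indeg[5]->0 | ready=[0, 5] | order so far=[2]
  pop 0: indeg[3]->2; indeg[4]->2 | ready=[5] | order so far=[2, 0]
  pop 5: indeg[1]->0; indeg[3]->1 | ready=[1] | order so far=[2, 0, 5]
  pop 1: indeg[3]->0; indeg[4]->1 | ready=[3] | order so far=[2, 0, 5, 1]
  pop 3: indeg[4]->0 | ready=[4] | order so far=[2, 0, 5, 1, 3]
  pop 4: no out-edges | ready=[] | order so far=[2, 0, 5, 1, 3, 4]
  Result: [2, 0, 5, 1, 3, 4]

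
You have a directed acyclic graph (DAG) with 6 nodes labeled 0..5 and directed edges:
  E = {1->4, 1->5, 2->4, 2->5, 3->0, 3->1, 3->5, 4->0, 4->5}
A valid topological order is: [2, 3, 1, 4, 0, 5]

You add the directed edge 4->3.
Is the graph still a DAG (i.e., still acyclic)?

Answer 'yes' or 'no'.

Answer: no

Derivation:
Given toposort: [2, 3, 1, 4, 0, 5]
Position of 4: index 3; position of 3: index 1
New edge 4->3: backward (u after v in old order)
Backward edge: old toposort is now invalid. Check if this creates a cycle.
Does 3 already reach 4? Reachable from 3: [0, 1, 3, 4, 5]. YES -> cycle!
Still a DAG? no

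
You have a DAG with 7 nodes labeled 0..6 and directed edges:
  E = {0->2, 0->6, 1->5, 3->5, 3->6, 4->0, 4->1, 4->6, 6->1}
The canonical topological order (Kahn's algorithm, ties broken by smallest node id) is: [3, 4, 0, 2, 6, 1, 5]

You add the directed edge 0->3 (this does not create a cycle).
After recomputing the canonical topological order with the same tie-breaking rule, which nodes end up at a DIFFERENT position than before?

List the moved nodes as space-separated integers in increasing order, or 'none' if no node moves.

Answer: 0 2 3 4

Derivation:
Old toposort: [3, 4, 0, 2, 6, 1, 5]
Added edge 0->3
Recompute Kahn (smallest-id tiebreak):
  initial in-degrees: [1, 2, 1, 1, 0, 2, 3]
  ready (indeg=0): [4]
  pop 4: indeg[0]->0; indeg[1]->1; indeg[6]->2 | ready=[0] | order so far=[4]
  pop 0: indeg[2]->0; indeg[3]->0; indeg[6]->1 | ready=[2, 3] | order so far=[4, 0]
  pop 2: no out-edges | ready=[3] | order so far=[4, 0, 2]
  pop 3: indeg[5]->1; indeg[6]->0 | ready=[6] | order so far=[4, 0, 2, 3]
  pop 6: indeg[1]->0 | ready=[1] | order so far=[4, 0, 2, 3, 6]
  pop 1: indeg[5]->0 | ready=[5] | order so far=[4, 0, 2, 3, 6, 1]
  pop 5: no out-edges | ready=[] | order so far=[4, 0, 2, 3, 6, 1, 5]
New canonical toposort: [4, 0, 2, 3, 6, 1, 5]
Compare positions:
  Node 0: index 2 -> 1 (moved)
  Node 1: index 5 -> 5 (same)
  Node 2: index 3 -> 2 (moved)
  Node 3: index 0 -> 3 (moved)
  Node 4: index 1 -> 0 (moved)
  Node 5: index 6 -> 6 (same)
  Node 6: index 4 -> 4 (same)
Nodes that changed position: 0 2 3 4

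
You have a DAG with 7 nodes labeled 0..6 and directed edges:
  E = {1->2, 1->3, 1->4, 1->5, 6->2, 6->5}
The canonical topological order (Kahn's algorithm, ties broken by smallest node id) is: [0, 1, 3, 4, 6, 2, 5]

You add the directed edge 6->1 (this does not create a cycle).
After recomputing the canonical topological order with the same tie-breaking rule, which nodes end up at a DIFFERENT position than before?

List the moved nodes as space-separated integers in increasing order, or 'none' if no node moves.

Old toposort: [0, 1, 3, 4, 6, 2, 5]
Added edge 6->1
Recompute Kahn (smallest-id tiebreak):
  initial in-degrees: [0, 1, 2, 1, 1, 2, 0]
  ready (indeg=0): [0, 6]
  pop 0: no out-edges | ready=[6] | order so far=[0]
  pop 6: indeg[1]->0; indeg[2]->1; indeg[5]->1 | ready=[1] | order so far=[0, 6]
  pop 1: indeg[2]->0; indeg[3]->0; indeg[4]->0; indeg[5]->0 | ready=[2, 3, 4, 5] | order so far=[0, 6, 1]
  pop 2: no out-edges | ready=[3, 4, 5] | order so far=[0, 6, 1, 2]
  pop 3: no out-edges | ready=[4, 5] | order so far=[0, 6, 1, 2, 3]
  pop 4: no out-edges | ready=[5] | order so far=[0, 6, 1, 2, 3, 4]
  pop 5: no out-edges | ready=[] | order so far=[0, 6, 1, 2, 3, 4, 5]
New canonical toposort: [0, 6, 1, 2, 3, 4, 5]
Compare positions:
  Node 0: index 0 -> 0 (same)
  Node 1: index 1 -> 2 (moved)
  Node 2: index 5 -> 3 (moved)
  Node 3: index 2 -> 4 (moved)
  Node 4: index 3 -> 5 (moved)
  Node 5: index 6 -> 6 (same)
  Node 6: index 4 -> 1 (moved)
Nodes that changed position: 1 2 3 4 6

Answer: 1 2 3 4 6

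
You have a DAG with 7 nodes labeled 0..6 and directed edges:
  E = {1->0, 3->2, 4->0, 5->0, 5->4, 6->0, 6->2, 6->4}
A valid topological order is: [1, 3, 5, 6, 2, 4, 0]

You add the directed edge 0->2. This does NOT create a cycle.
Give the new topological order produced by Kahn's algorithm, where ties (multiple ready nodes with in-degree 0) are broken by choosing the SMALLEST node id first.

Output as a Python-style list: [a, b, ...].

Old toposort: [1, 3, 5, 6, 2, 4, 0]
Added edge: 0->2
Position of 0 (6) > position of 2 (4). Must reorder: 0 must now come before 2.
Run Kahn's algorithm (break ties by smallest node id):
  initial in-degrees: [4, 0, 3, 0, 2, 0, 0]
  ready (indeg=0): [1, 3, 5, 6]
  pop 1: indeg[0]->3 | ready=[3, 5, 6] | order so far=[1]
  pop 3: indeg[2]->2 | ready=[5, 6] | order so far=[1, 3]
  pop 5: indeg[0]->2; indeg[4]->1 | ready=[6] | order so far=[1, 3, 5]
  pop 6: indeg[0]->1; indeg[2]->1; indeg[4]->0 | ready=[4] | order so far=[1, 3, 5, 6]
  pop 4: indeg[0]->0 | ready=[0] | order so far=[1, 3, 5, 6, 4]
  pop 0: indeg[2]->0 | ready=[2] | order so far=[1, 3, 5, 6, 4, 0]
  pop 2: no out-edges | ready=[] | order so far=[1, 3, 5, 6, 4, 0, 2]
  Result: [1, 3, 5, 6, 4, 0, 2]

Answer: [1, 3, 5, 6, 4, 0, 2]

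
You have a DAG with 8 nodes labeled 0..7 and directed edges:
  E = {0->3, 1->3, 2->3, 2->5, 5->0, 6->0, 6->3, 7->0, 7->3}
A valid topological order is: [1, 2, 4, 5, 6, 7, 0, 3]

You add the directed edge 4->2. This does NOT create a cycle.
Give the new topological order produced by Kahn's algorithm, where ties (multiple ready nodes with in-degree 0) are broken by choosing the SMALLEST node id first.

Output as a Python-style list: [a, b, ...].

Answer: [1, 4, 2, 5, 6, 7, 0, 3]

Derivation:
Old toposort: [1, 2, 4, 5, 6, 7, 0, 3]
Added edge: 4->2
Position of 4 (2) > position of 2 (1). Must reorder: 4 must now come before 2.
Run Kahn's algorithm (break ties by smallest node id):
  initial in-degrees: [3, 0, 1, 5, 0, 1, 0, 0]
  ready (indeg=0): [1, 4, 6, 7]
  pop 1: indeg[3]->4 | ready=[4, 6, 7] | order so far=[1]
  pop 4: indeg[2]->0 | ready=[2, 6, 7] | order so far=[1, 4]
  pop 2: indeg[3]->3; indeg[5]->0 | ready=[5, 6, 7] | order so far=[1, 4, 2]
  pop 5: indeg[0]->2 | ready=[6, 7] | order so far=[1, 4, 2, 5]
  pop 6: indeg[0]->1; indeg[3]->2 | ready=[7] | order so far=[1, 4, 2, 5, 6]
  pop 7: indeg[0]->0; indeg[3]->1 | ready=[0] | order so far=[1, 4, 2, 5, 6, 7]
  pop 0: indeg[3]->0 | ready=[3] | order so far=[1, 4, 2, 5, 6, 7, 0]
  pop 3: no out-edges | ready=[] | order so far=[1, 4, 2, 5, 6, 7, 0, 3]
  Result: [1, 4, 2, 5, 6, 7, 0, 3]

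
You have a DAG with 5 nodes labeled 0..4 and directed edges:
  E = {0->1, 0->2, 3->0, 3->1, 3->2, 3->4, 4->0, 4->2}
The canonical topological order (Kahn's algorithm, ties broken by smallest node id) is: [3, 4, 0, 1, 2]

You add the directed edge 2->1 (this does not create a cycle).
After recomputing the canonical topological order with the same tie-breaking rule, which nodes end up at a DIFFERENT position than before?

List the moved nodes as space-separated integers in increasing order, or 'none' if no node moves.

Answer: 1 2

Derivation:
Old toposort: [3, 4, 0, 1, 2]
Added edge 2->1
Recompute Kahn (smallest-id tiebreak):
  initial in-degrees: [2, 3, 3, 0, 1]
  ready (indeg=0): [3]
  pop 3: indeg[0]->1; indeg[1]->2; indeg[2]->2; indeg[4]->0 | ready=[4] | order so far=[3]
  pop 4: indeg[0]->0; indeg[2]->1 | ready=[0] | order so far=[3, 4]
  pop 0: indeg[1]->1; indeg[2]->0 | ready=[2] | order so far=[3, 4, 0]
  pop 2: indeg[1]->0 | ready=[1] | order so far=[3, 4, 0, 2]
  pop 1: no out-edges | ready=[] | order so far=[3, 4, 0, 2, 1]
New canonical toposort: [3, 4, 0, 2, 1]
Compare positions:
  Node 0: index 2 -> 2 (same)
  Node 1: index 3 -> 4 (moved)
  Node 2: index 4 -> 3 (moved)
  Node 3: index 0 -> 0 (same)
  Node 4: index 1 -> 1 (same)
Nodes that changed position: 1 2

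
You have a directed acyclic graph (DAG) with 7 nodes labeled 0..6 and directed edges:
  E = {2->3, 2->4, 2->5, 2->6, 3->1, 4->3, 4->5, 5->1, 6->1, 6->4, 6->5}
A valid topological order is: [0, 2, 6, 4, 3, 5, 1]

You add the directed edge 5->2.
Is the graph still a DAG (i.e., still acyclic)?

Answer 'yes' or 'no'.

Given toposort: [0, 2, 6, 4, 3, 5, 1]
Position of 5: index 5; position of 2: index 1
New edge 5->2: backward (u after v in old order)
Backward edge: old toposort is now invalid. Check if this creates a cycle.
Does 2 already reach 5? Reachable from 2: [1, 2, 3, 4, 5, 6]. YES -> cycle!
Still a DAG? no

Answer: no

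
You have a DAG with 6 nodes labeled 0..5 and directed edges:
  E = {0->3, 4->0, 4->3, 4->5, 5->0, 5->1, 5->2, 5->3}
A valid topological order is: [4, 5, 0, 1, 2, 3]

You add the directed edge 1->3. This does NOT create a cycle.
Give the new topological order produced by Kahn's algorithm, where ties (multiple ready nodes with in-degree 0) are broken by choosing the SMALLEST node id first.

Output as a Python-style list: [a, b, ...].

Answer: [4, 5, 0, 1, 2, 3]

Derivation:
Old toposort: [4, 5, 0, 1, 2, 3]
Added edge: 1->3
Position of 1 (3) < position of 3 (5). Old order still valid.
Run Kahn's algorithm (break ties by smallest node id):
  initial in-degrees: [2, 1, 1, 4, 0, 1]
  ready (indeg=0): [4]
  pop 4: indeg[0]->1; indeg[3]->3; indeg[5]->0 | ready=[5] | order so far=[4]
  pop 5: indeg[0]->0; indeg[1]->0; indeg[2]->0; indeg[3]->2 | ready=[0, 1, 2] | order so far=[4, 5]
  pop 0: indeg[3]->1 | ready=[1, 2] | order so far=[4, 5, 0]
  pop 1: indeg[3]->0 | ready=[2, 3] | order so far=[4, 5, 0, 1]
  pop 2: no out-edges | ready=[3] | order so far=[4, 5, 0, 1, 2]
  pop 3: no out-edges | ready=[] | order so far=[4, 5, 0, 1, 2, 3]
  Result: [4, 5, 0, 1, 2, 3]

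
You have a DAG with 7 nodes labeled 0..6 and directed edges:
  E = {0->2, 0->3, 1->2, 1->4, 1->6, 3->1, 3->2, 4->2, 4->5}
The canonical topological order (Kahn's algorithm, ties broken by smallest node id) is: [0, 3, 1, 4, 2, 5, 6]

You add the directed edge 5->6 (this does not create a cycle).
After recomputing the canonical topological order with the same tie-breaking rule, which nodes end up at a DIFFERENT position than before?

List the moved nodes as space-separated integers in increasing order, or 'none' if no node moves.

Old toposort: [0, 3, 1, 4, 2, 5, 6]
Added edge 5->6
Recompute Kahn (smallest-id tiebreak):
  initial in-degrees: [0, 1, 4, 1, 1, 1, 2]
  ready (indeg=0): [0]
  pop 0: indeg[2]->3; indeg[3]->0 | ready=[3] | order so far=[0]
  pop 3: indeg[1]->0; indeg[2]->2 | ready=[1] | order so far=[0, 3]
  pop 1: indeg[2]->1; indeg[4]->0; indeg[6]->1 | ready=[4] | order so far=[0, 3, 1]
  pop 4: indeg[2]->0; indeg[5]->0 | ready=[2, 5] | order so far=[0, 3, 1, 4]
  pop 2: no out-edges | ready=[5] | order so far=[0, 3, 1, 4, 2]
  pop 5: indeg[6]->0 | ready=[6] | order so far=[0, 3, 1, 4, 2, 5]
  pop 6: no out-edges | ready=[] | order so far=[0, 3, 1, 4, 2, 5, 6]
New canonical toposort: [0, 3, 1, 4, 2, 5, 6]
Compare positions:
  Node 0: index 0 -> 0 (same)
  Node 1: index 2 -> 2 (same)
  Node 2: index 4 -> 4 (same)
  Node 3: index 1 -> 1 (same)
  Node 4: index 3 -> 3 (same)
  Node 5: index 5 -> 5 (same)
  Node 6: index 6 -> 6 (same)
Nodes that changed position: none

Answer: none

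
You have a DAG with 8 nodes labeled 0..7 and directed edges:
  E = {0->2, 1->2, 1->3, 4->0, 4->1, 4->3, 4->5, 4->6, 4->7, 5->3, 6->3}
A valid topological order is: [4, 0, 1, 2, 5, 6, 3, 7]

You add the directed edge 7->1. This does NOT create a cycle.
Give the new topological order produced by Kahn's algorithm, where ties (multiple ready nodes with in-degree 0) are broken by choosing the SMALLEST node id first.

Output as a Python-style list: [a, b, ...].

Answer: [4, 0, 5, 6, 7, 1, 2, 3]

Derivation:
Old toposort: [4, 0, 1, 2, 5, 6, 3, 7]
Added edge: 7->1
Position of 7 (7) > position of 1 (2). Must reorder: 7 must now come before 1.
Run Kahn's algorithm (break ties by smallest node id):
  initial in-degrees: [1, 2, 2, 4, 0, 1, 1, 1]
  ready (indeg=0): [4]
  pop 4: indeg[0]->0; indeg[1]->1; indeg[3]->3; indeg[5]->0; indeg[6]->0; indeg[7]->0 | ready=[0, 5, 6, 7] | order so far=[4]
  pop 0: indeg[2]->1 | ready=[5, 6, 7] | order so far=[4, 0]
  pop 5: indeg[3]->2 | ready=[6, 7] | order so far=[4, 0, 5]
  pop 6: indeg[3]->1 | ready=[7] | order so far=[4, 0, 5, 6]
  pop 7: indeg[1]->0 | ready=[1] | order so far=[4, 0, 5, 6, 7]
  pop 1: indeg[2]->0; indeg[3]->0 | ready=[2, 3] | order so far=[4, 0, 5, 6, 7, 1]
  pop 2: no out-edges | ready=[3] | order so far=[4, 0, 5, 6, 7, 1, 2]
  pop 3: no out-edges | ready=[] | order so far=[4, 0, 5, 6, 7, 1, 2, 3]
  Result: [4, 0, 5, 6, 7, 1, 2, 3]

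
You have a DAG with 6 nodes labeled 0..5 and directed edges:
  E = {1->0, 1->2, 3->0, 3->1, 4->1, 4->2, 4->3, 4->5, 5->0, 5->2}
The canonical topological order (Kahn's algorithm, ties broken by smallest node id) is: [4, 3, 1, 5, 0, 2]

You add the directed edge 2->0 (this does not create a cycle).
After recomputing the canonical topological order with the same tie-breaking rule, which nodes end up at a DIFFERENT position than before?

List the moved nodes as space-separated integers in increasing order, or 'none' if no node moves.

Answer: 0 2

Derivation:
Old toposort: [4, 3, 1, 5, 0, 2]
Added edge 2->0
Recompute Kahn (smallest-id tiebreak):
  initial in-degrees: [4, 2, 3, 1, 0, 1]
  ready (indeg=0): [4]
  pop 4: indeg[1]->1; indeg[2]->2; indeg[3]->0; indeg[5]->0 | ready=[3, 5] | order so far=[4]
  pop 3: indeg[0]->3; indeg[1]->0 | ready=[1, 5] | order so far=[4, 3]
  pop 1: indeg[0]->2; indeg[2]->1 | ready=[5] | order so far=[4, 3, 1]
  pop 5: indeg[0]->1; indeg[2]->0 | ready=[2] | order so far=[4, 3, 1, 5]
  pop 2: indeg[0]->0 | ready=[0] | order so far=[4, 3, 1, 5, 2]
  pop 0: no out-edges | ready=[] | order so far=[4, 3, 1, 5, 2, 0]
New canonical toposort: [4, 3, 1, 5, 2, 0]
Compare positions:
  Node 0: index 4 -> 5 (moved)
  Node 1: index 2 -> 2 (same)
  Node 2: index 5 -> 4 (moved)
  Node 3: index 1 -> 1 (same)
  Node 4: index 0 -> 0 (same)
  Node 5: index 3 -> 3 (same)
Nodes that changed position: 0 2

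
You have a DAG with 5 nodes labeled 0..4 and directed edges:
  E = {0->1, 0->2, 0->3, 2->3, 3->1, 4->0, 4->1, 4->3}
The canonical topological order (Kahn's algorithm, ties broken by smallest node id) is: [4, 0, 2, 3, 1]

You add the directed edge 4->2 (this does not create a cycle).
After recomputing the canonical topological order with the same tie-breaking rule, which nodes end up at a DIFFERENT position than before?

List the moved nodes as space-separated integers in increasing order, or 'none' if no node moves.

Old toposort: [4, 0, 2, 3, 1]
Added edge 4->2
Recompute Kahn (smallest-id tiebreak):
  initial in-degrees: [1, 3, 2, 3, 0]
  ready (indeg=0): [4]
  pop 4: indeg[0]->0; indeg[1]->2; indeg[2]->1; indeg[3]->2 | ready=[0] | order so far=[4]
  pop 0: indeg[1]->1; indeg[2]->0; indeg[3]->1 | ready=[2] | order so far=[4, 0]
  pop 2: indeg[3]->0 | ready=[3] | order so far=[4, 0, 2]
  pop 3: indeg[1]->0 | ready=[1] | order so far=[4, 0, 2, 3]
  pop 1: no out-edges | ready=[] | order so far=[4, 0, 2, 3, 1]
New canonical toposort: [4, 0, 2, 3, 1]
Compare positions:
  Node 0: index 1 -> 1 (same)
  Node 1: index 4 -> 4 (same)
  Node 2: index 2 -> 2 (same)
  Node 3: index 3 -> 3 (same)
  Node 4: index 0 -> 0 (same)
Nodes that changed position: none

Answer: none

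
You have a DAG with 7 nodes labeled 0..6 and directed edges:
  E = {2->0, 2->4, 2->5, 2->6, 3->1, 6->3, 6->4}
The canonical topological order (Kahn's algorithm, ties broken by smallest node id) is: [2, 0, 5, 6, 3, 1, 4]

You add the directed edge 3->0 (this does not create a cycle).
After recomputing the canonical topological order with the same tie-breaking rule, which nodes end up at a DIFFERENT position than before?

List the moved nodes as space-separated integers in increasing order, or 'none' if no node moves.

Old toposort: [2, 0, 5, 6, 3, 1, 4]
Added edge 3->0
Recompute Kahn (smallest-id tiebreak):
  initial in-degrees: [2, 1, 0, 1, 2, 1, 1]
  ready (indeg=0): [2]
  pop 2: indeg[0]->1; indeg[4]->1; indeg[5]->0; indeg[6]->0 | ready=[5, 6] | order so far=[2]
  pop 5: no out-edges | ready=[6] | order so far=[2, 5]
  pop 6: indeg[3]->0; indeg[4]->0 | ready=[3, 4] | order so far=[2, 5, 6]
  pop 3: indeg[0]->0; indeg[1]->0 | ready=[0, 1, 4] | order so far=[2, 5, 6, 3]
  pop 0: no out-edges | ready=[1, 4] | order so far=[2, 5, 6, 3, 0]
  pop 1: no out-edges | ready=[4] | order so far=[2, 5, 6, 3, 0, 1]
  pop 4: no out-edges | ready=[] | order so far=[2, 5, 6, 3, 0, 1, 4]
New canonical toposort: [2, 5, 6, 3, 0, 1, 4]
Compare positions:
  Node 0: index 1 -> 4 (moved)
  Node 1: index 5 -> 5 (same)
  Node 2: index 0 -> 0 (same)
  Node 3: index 4 -> 3 (moved)
  Node 4: index 6 -> 6 (same)
  Node 5: index 2 -> 1 (moved)
  Node 6: index 3 -> 2 (moved)
Nodes that changed position: 0 3 5 6

Answer: 0 3 5 6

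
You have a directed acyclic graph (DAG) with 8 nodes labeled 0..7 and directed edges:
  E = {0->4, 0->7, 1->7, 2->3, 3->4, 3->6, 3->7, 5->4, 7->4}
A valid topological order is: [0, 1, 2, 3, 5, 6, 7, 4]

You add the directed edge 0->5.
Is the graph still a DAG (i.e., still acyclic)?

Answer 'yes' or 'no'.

Given toposort: [0, 1, 2, 3, 5, 6, 7, 4]
Position of 0: index 0; position of 5: index 4
New edge 0->5: forward
Forward edge: respects the existing order. Still a DAG, same toposort still valid.
Still a DAG? yes

Answer: yes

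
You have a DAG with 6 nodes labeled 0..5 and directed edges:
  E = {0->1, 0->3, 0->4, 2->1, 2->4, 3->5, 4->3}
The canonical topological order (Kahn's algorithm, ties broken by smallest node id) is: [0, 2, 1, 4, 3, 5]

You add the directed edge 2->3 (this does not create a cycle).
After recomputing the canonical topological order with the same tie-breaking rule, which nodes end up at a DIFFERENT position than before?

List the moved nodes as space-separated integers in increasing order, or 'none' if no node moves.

Old toposort: [0, 2, 1, 4, 3, 5]
Added edge 2->3
Recompute Kahn (smallest-id tiebreak):
  initial in-degrees: [0, 2, 0, 3, 2, 1]
  ready (indeg=0): [0, 2]
  pop 0: indeg[1]->1; indeg[3]->2; indeg[4]->1 | ready=[2] | order so far=[0]
  pop 2: indeg[1]->0; indeg[3]->1; indeg[4]->0 | ready=[1, 4] | order so far=[0, 2]
  pop 1: no out-edges | ready=[4] | order so far=[0, 2, 1]
  pop 4: indeg[3]->0 | ready=[3] | order so far=[0, 2, 1, 4]
  pop 3: indeg[5]->0 | ready=[5] | order so far=[0, 2, 1, 4, 3]
  pop 5: no out-edges | ready=[] | order so far=[0, 2, 1, 4, 3, 5]
New canonical toposort: [0, 2, 1, 4, 3, 5]
Compare positions:
  Node 0: index 0 -> 0 (same)
  Node 1: index 2 -> 2 (same)
  Node 2: index 1 -> 1 (same)
  Node 3: index 4 -> 4 (same)
  Node 4: index 3 -> 3 (same)
  Node 5: index 5 -> 5 (same)
Nodes that changed position: none

Answer: none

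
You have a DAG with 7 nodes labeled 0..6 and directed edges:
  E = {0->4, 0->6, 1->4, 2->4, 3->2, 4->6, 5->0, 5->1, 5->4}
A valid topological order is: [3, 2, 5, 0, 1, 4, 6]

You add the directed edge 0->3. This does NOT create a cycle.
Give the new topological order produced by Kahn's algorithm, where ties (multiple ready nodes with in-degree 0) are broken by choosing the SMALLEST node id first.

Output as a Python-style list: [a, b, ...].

Old toposort: [3, 2, 5, 0, 1, 4, 6]
Added edge: 0->3
Position of 0 (3) > position of 3 (0). Must reorder: 0 must now come before 3.
Run Kahn's algorithm (break ties by smallest node id):
  initial in-degrees: [1, 1, 1, 1, 4, 0, 2]
  ready (indeg=0): [5]
  pop 5: indeg[0]->0; indeg[1]->0; indeg[4]->3 | ready=[0, 1] | order so far=[5]
  pop 0: indeg[3]->0; indeg[4]->2; indeg[6]->1 | ready=[1, 3] | order so far=[5, 0]
  pop 1: indeg[4]->1 | ready=[3] | order so far=[5, 0, 1]
  pop 3: indeg[2]->0 | ready=[2] | order so far=[5, 0, 1, 3]
  pop 2: indeg[4]->0 | ready=[4] | order so far=[5, 0, 1, 3, 2]
  pop 4: indeg[6]->0 | ready=[6] | order so far=[5, 0, 1, 3, 2, 4]
  pop 6: no out-edges | ready=[] | order so far=[5, 0, 1, 3, 2, 4, 6]
  Result: [5, 0, 1, 3, 2, 4, 6]

Answer: [5, 0, 1, 3, 2, 4, 6]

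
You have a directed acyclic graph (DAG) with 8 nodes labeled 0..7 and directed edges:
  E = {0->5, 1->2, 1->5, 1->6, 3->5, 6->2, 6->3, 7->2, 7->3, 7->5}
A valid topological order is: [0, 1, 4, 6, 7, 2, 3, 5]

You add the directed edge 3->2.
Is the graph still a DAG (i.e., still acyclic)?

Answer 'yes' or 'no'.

Given toposort: [0, 1, 4, 6, 7, 2, 3, 5]
Position of 3: index 6; position of 2: index 5
New edge 3->2: backward (u after v in old order)
Backward edge: old toposort is now invalid. Check if this creates a cycle.
Does 2 already reach 3? Reachable from 2: [2]. NO -> still a DAG (reorder needed).
Still a DAG? yes

Answer: yes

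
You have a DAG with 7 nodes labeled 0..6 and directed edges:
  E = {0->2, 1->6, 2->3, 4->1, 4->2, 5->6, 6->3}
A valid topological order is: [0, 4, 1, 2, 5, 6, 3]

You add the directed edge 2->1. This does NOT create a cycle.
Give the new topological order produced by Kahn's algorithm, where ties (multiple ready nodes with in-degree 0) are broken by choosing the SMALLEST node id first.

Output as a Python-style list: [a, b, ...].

Old toposort: [0, 4, 1, 2, 5, 6, 3]
Added edge: 2->1
Position of 2 (3) > position of 1 (2). Must reorder: 2 must now come before 1.
Run Kahn's algorithm (break ties by smallest node id):
  initial in-degrees: [0, 2, 2, 2, 0, 0, 2]
  ready (indeg=0): [0, 4, 5]
  pop 0: indeg[2]->1 | ready=[4, 5] | order so far=[0]
  pop 4: indeg[1]->1; indeg[2]->0 | ready=[2, 5] | order so far=[0, 4]
  pop 2: indeg[1]->0; indeg[3]->1 | ready=[1, 5] | order so far=[0, 4, 2]
  pop 1: indeg[6]->1 | ready=[5] | order so far=[0, 4, 2, 1]
  pop 5: indeg[6]->0 | ready=[6] | order so far=[0, 4, 2, 1, 5]
  pop 6: indeg[3]->0 | ready=[3] | order so far=[0, 4, 2, 1, 5, 6]
  pop 3: no out-edges | ready=[] | order so far=[0, 4, 2, 1, 5, 6, 3]
  Result: [0, 4, 2, 1, 5, 6, 3]

Answer: [0, 4, 2, 1, 5, 6, 3]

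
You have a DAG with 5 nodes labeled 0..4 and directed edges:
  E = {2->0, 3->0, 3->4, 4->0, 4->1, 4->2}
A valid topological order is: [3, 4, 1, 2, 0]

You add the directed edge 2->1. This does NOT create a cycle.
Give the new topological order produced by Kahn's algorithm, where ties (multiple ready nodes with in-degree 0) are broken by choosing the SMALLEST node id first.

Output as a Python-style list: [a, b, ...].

Answer: [3, 4, 2, 0, 1]

Derivation:
Old toposort: [3, 4, 1, 2, 0]
Added edge: 2->1
Position of 2 (3) > position of 1 (2). Must reorder: 2 must now come before 1.
Run Kahn's algorithm (break ties by smallest node id):
  initial in-degrees: [3, 2, 1, 0, 1]
  ready (indeg=0): [3]
  pop 3: indeg[0]->2; indeg[4]->0 | ready=[4] | order so far=[3]
  pop 4: indeg[0]->1; indeg[1]->1; indeg[2]->0 | ready=[2] | order so far=[3, 4]
  pop 2: indeg[0]->0; indeg[1]->0 | ready=[0, 1] | order so far=[3, 4, 2]
  pop 0: no out-edges | ready=[1] | order so far=[3, 4, 2, 0]
  pop 1: no out-edges | ready=[] | order so far=[3, 4, 2, 0, 1]
  Result: [3, 4, 2, 0, 1]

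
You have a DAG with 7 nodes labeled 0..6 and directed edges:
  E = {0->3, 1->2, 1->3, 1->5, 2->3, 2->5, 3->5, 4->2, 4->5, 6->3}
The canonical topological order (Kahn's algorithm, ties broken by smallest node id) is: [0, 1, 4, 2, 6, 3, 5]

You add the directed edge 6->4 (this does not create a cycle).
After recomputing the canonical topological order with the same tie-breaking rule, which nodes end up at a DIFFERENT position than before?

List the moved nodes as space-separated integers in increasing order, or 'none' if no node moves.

Answer: 2 4 6

Derivation:
Old toposort: [0, 1, 4, 2, 6, 3, 5]
Added edge 6->4
Recompute Kahn (smallest-id tiebreak):
  initial in-degrees: [0, 0, 2, 4, 1, 4, 0]
  ready (indeg=0): [0, 1, 6]
  pop 0: indeg[3]->3 | ready=[1, 6] | order so far=[0]
  pop 1: indeg[2]->1; indeg[3]->2; indeg[5]->3 | ready=[6] | order so far=[0, 1]
  pop 6: indeg[3]->1; indeg[4]->0 | ready=[4] | order so far=[0, 1, 6]
  pop 4: indeg[2]->0; indeg[5]->2 | ready=[2] | order so far=[0, 1, 6, 4]
  pop 2: indeg[3]->0; indeg[5]->1 | ready=[3] | order so far=[0, 1, 6, 4, 2]
  pop 3: indeg[5]->0 | ready=[5] | order so far=[0, 1, 6, 4, 2, 3]
  pop 5: no out-edges | ready=[] | order so far=[0, 1, 6, 4, 2, 3, 5]
New canonical toposort: [0, 1, 6, 4, 2, 3, 5]
Compare positions:
  Node 0: index 0 -> 0 (same)
  Node 1: index 1 -> 1 (same)
  Node 2: index 3 -> 4 (moved)
  Node 3: index 5 -> 5 (same)
  Node 4: index 2 -> 3 (moved)
  Node 5: index 6 -> 6 (same)
  Node 6: index 4 -> 2 (moved)
Nodes that changed position: 2 4 6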